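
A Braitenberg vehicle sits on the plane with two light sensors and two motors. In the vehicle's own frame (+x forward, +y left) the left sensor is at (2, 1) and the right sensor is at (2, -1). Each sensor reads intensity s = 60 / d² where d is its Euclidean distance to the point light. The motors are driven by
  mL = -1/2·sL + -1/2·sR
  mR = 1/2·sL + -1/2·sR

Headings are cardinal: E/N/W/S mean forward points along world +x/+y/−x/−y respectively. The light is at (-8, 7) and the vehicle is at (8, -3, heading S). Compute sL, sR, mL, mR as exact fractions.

60/433 20/123 -8020/53259 -640/53259

left sensor world pos  = (9, -5); dL² = 433
right sensor world pos = (7, -5); dR² = 369
sL = 60/433 = 60/433
sR = 60/369 = 20/123
mL = -1/2·sL + -1/2·sR = -8020/53259
mR = 1/2·sL + -1/2·sR = -640/53259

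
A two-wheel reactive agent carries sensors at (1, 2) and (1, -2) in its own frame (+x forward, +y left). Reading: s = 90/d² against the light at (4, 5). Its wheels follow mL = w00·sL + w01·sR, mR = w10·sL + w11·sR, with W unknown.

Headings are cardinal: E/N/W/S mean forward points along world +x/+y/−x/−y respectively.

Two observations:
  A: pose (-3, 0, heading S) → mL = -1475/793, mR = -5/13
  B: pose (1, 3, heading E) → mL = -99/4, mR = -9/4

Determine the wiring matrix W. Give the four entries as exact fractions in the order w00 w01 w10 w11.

obs A: pose=(-3,0,S) → sL=90/61, sR=10/13, mL=-1475/793, mR=-5/13
obs B: pose=(1,3,E) → sL=45/2, sR=9/2, mL=-99/4, mR=-9/4
sensor matrix S = [[90/61, 10/13], [45/2, 9/2]]; det S = -8460/793
solve [mL_A; mL_B] = S·[w00; w01] and [mR_A; mR_B] = S·[w10; w11]:
  w00 = -1, w01 = -1/2, w10 = 0, w11 = -1/2

-1 -1/2 0 -1/2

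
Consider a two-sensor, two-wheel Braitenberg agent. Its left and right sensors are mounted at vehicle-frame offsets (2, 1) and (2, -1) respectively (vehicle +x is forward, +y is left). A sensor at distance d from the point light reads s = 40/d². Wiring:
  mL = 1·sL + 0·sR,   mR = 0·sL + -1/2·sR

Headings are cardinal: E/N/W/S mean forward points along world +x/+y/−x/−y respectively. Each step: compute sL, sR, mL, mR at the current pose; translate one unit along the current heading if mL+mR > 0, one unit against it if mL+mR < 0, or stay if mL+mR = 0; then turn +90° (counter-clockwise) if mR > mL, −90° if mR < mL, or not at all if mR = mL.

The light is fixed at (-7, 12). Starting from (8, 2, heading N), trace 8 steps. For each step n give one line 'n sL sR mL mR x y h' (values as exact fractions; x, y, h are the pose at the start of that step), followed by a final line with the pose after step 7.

n=0: pose=(8,2,N); sL=2/13, sR=1/8; mL=2/13, mR=-1/16; mL+mR=19/208 → advance +1; mR−mL=-45/208 → turn -1·90°
n=1: pose=(8,3,E); sL=40/353, sR=40/389; mL=40/353, mR=-20/389; mL+mR=8500/137317 → advance +1; mR−mL=-22620/137317 → turn -1·90°
n=2: pose=(9,3,S); sL=4/41, sR=20/173; mL=4/41, mR=-10/173; mL+mR=282/7093 → advance +1; mR−mL=-1102/7093 → turn -1·90°
n=3: pose=(9,2,W); sL=40/317, sR=40/277; mL=40/317, mR=-20/277; mL+mR=4740/87809 → advance +1; mR−mL=-17420/87809 → turn -1·90°
n=4: pose=(8,2,N); sL=2/13, sR=1/8; mL=2/13, mR=-1/16; mL+mR=19/208 → advance +1; mR−mL=-45/208 → turn -1·90°
n=5: pose=(8,3,E); sL=40/353, sR=40/389; mL=40/353, mR=-20/389; mL+mR=8500/137317 → advance +1; mR−mL=-22620/137317 → turn -1·90°
n=6: pose=(9,3,S); sL=4/41, sR=20/173; mL=4/41, mR=-10/173; mL+mR=282/7093 → advance +1; mR−mL=-1102/7093 → turn -1·90°
n=7: pose=(9,2,W); sL=40/317, sR=40/277; mL=40/317, mR=-20/277; mL+mR=4740/87809 → advance +1; mR−mL=-17420/87809 → turn -1·90°

0 2/13 1/8 2/13 -1/16 8 2 N
1 40/353 40/389 40/353 -20/389 8 3 E
2 4/41 20/173 4/41 -10/173 9 3 S
3 40/317 40/277 40/317 -20/277 9 2 W
4 2/13 1/8 2/13 -1/16 8 2 N
5 40/353 40/389 40/353 -20/389 8 3 E
6 4/41 20/173 4/41 -10/173 9 3 S
7 40/317 40/277 40/317 -20/277 9 2 W
final 8 2 N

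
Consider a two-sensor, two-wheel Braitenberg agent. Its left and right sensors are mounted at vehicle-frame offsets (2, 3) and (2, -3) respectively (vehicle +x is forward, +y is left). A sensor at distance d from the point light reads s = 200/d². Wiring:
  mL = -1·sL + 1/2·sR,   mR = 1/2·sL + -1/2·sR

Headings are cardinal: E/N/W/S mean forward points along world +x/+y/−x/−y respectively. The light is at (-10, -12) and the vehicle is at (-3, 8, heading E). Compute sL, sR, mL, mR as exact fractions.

left sensor world pos  = (-1, 11); dL² = 610
right sensor world pos = (-1, 5); dR² = 370
sL = 200/610 = 20/61
sR = 200/370 = 20/37
mL = -1·sL + 1/2·sR = -130/2257
mR = 1/2·sL + -1/2·sR = -240/2257

20/61 20/37 -130/2257 -240/2257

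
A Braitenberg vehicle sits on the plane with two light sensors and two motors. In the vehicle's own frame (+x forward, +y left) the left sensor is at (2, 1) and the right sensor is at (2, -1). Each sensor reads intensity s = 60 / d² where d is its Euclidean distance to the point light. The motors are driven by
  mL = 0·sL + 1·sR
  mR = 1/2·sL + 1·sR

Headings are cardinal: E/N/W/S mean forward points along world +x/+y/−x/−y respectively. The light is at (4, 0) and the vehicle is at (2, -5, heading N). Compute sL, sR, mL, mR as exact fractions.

left sensor world pos  = (1, -3); dL² = 18
right sensor world pos = (3, -3); dR² = 10
sL = 60/18 = 10/3
sR = 60/10 = 6
mL = 0·sL + 1·sR = 6
mR = 1/2·sL + 1·sR = 23/3

10/3 6 6 23/3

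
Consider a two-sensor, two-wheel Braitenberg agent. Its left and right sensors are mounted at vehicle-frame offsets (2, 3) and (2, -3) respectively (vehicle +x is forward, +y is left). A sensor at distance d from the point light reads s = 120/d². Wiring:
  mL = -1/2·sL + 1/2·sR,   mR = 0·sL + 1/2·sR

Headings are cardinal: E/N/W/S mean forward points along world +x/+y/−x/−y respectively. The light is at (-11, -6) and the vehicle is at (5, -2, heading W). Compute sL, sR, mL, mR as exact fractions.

left sensor world pos  = (3, -5); dL² = 197
right sensor world pos = (3, 1); dR² = 245
sL = 120/197 = 120/197
sR = 120/245 = 24/49
mL = -1/2·sL + 1/2·sR = -576/9653
mR = 0·sL + 1/2·sR = 12/49

120/197 24/49 -576/9653 12/49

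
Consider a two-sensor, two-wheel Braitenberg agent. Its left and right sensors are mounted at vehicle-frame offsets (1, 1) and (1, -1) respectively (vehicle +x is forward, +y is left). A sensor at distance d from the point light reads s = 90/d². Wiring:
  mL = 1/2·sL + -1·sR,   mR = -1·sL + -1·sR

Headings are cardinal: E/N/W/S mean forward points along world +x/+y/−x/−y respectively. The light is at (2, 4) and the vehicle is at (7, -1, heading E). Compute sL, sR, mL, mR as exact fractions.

left sensor world pos  = (8, 0); dL² = 52
right sensor world pos = (8, -2); dR² = 72
sL = 90/52 = 45/26
sR = 90/72 = 5/4
mL = 1/2·sL + -1·sR = -5/13
mR = -1·sL + -1·sR = -155/52

45/26 5/4 -5/13 -155/52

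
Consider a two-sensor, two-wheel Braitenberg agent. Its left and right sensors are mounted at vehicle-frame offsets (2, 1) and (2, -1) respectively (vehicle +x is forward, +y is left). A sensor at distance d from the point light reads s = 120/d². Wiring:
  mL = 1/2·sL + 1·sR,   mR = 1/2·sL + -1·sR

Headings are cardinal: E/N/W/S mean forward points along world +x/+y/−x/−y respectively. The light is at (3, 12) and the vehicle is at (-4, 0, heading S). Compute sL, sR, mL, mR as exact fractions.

left sensor world pos  = (-3, -2); dL² = 232
right sensor world pos = (-5, -2); dR² = 260
sL = 120/232 = 15/29
sR = 120/260 = 6/13
mL = 1/2·sL + 1·sR = 543/754
mR = 1/2·sL + -1·sR = -153/754

15/29 6/13 543/754 -153/754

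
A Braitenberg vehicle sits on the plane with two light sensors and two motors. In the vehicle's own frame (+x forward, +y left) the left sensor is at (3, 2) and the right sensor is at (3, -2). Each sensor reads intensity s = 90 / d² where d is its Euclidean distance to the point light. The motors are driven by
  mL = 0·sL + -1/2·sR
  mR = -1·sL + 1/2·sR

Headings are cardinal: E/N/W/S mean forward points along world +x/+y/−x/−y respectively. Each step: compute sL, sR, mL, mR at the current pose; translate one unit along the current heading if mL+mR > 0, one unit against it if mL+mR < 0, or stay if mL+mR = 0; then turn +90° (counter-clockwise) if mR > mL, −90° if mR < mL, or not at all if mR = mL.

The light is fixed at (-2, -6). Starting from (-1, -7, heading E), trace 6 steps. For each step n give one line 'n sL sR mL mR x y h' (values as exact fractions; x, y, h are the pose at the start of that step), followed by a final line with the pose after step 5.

0 90/17 18/5 -9/5 -297/85 -1 -7 E
1 9/2 9/2 -9/4 -9/4 -2 -7 S
2 90/13 90/13 -45/13 -45/13 -2 -6 S
3 45/4 45/4 -45/8 -45/8 -2 -5 S
4 18 18 -9 -9 -2 -4 S
5 45/2 45/2 -45/4 -45/4 -2 -3 S
final -2 -2 S

n=0: pose=(-1,-7,E); sL=90/17, sR=18/5; mL=-9/5, mR=-297/85; mL+mR=-90/17 → advance -1; mR−mL=-144/85 → turn -1·90°
n=1: pose=(-2,-7,S); sL=9/2, sR=9/2; mL=-9/4, mR=-9/4; mL+mR=-9/2 → advance -1; mR−mL=0 → turn +0·90°
n=2: pose=(-2,-6,S); sL=90/13, sR=90/13; mL=-45/13, mR=-45/13; mL+mR=-90/13 → advance -1; mR−mL=0 → turn +0·90°
n=3: pose=(-2,-5,S); sL=45/4, sR=45/4; mL=-45/8, mR=-45/8; mL+mR=-45/4 → advance -1; mR−mL=0 → turn +0·90°
n=4: pose=(-2,-4,S); sL=18, sR=18; mL=-9, mR=-9; mL+mR=-18 → advance -1; mR−mL=0 → turn +0·90°
n=5: pose=(-2,-3,S); sL=45/2, sR=45/2; mL=-45/4, mR=-45/4; mL+mR=-45/2 → advance -1; mR−mL=0 → turn +0·90°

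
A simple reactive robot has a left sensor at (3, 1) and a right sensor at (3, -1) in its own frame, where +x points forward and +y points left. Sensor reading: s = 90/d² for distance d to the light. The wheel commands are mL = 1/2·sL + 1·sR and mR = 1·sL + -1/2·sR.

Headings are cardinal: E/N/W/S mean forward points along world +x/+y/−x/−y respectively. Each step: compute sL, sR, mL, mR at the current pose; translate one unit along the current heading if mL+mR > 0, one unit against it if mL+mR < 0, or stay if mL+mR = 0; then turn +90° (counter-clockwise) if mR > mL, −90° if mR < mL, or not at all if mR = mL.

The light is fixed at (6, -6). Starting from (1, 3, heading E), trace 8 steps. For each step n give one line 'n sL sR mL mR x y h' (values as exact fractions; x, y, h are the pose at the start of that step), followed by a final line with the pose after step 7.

n=0: pose=(1,3,E); sL=45/52, sR=45/34; mL=3105/1768, mR=45/221; mL+mR=3465/1768 → advance +1; mR−mL=-2745/1768 → turn -1·90°
n=1: pose=(2,3,S); sL=2, sR=90/61; mL=151/61, mR=77/61; mL+mR=228/61 → advance +1; mR−mL=-74/61 → turn -1·90°
n=2: pose=(2,2,W); sL=45/49, sR=9/13; mL=1467/1274, mR=729/1274; mL+mR=1098/637 → advance +1; mR−mL=-369/637 → turn -1·90°
n=3: pose=(1,2,N); sL=90/157, sR=90/137; mL=20295/21509, mR=5265/21509; mL+mR=25560/21509 → advance +1; mR−mL=-15030/21509 → turn -1·90°
n=4: pose=(1,3,E); sL=45/52, sR=45/34; mL=3105/1768, mR=45/221; mL+mR=3465/1768 → advance +1; mR−mL=-2745/1768 → turn -1·90°
n=5: pose=(2,3,S); sL=2, sR=90/61; mL=151/61, mR=77/61; mL+mR=228/61 → advance +1; mR−mL=-74/61 → turn -1·90°
n=6: pose=(2,2,W); sL=45/49, sR=9/13; mL=1467/1274, mR=729/1274; mL+mR=1098/637 → advance +1; mR−mL=-369/637 → turn -1·90°
n=7: pose=(1,2,N); sL=90/157, sR=90/137; mL=20295/21509, mR=5265/21509; mL+mR=25560/21509 → advance +1; mR−mL=-15030/21509 → turn -1·90°

0 45/52 45/34 3105/1768 45/221 1 3 E
1 2 90/61 151/61 77/61 2 3 S
2 45/49 9/13 1467/1274 729/1274 2 2 W
3 90/157 90/137 20295/21509 5265/21509 1 2 N
4 45/52 45/34 3105/1768 45/221 1 3 E
5 2 90/61 151/61 77/61 2 3 S
6 45/49 9/13 1467/1274 729/1274 2 2 W
7 90/157 90/137 20295/21509 5265/21509 1 2 N
final 1 3 E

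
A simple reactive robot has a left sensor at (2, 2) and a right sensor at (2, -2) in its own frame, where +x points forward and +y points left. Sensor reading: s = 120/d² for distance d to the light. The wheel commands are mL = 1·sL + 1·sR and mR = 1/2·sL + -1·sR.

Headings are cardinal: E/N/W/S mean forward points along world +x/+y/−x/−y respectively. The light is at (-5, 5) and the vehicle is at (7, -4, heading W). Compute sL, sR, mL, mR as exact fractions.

left sensor world pos  = (5, -6); dL² = 221
right sensor world pos = (5, -2); dR² = 149
sL = 120/221 = 120/221
sR = 120/149 = 120/149
mL = 1·sL + 1·sR = 44400/32929
mR = 1/2·sL + -1·sR = -17580/32929

120/221 120/149 44400/32929 -17580/32929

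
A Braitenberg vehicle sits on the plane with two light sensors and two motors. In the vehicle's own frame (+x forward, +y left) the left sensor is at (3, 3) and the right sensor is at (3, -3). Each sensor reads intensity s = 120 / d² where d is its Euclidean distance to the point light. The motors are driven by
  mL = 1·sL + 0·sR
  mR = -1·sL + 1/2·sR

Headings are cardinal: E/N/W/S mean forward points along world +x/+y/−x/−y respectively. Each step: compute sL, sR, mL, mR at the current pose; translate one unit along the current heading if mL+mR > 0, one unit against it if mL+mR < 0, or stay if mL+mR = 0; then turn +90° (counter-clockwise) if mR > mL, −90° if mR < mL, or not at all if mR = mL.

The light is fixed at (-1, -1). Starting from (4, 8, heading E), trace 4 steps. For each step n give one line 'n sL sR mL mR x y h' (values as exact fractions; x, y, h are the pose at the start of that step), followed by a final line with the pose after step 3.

n=0: pose=(4,8,E); sL=15/26, sR=6/5; mL=15/26, mR=3/130; mL+mR=3/5 → advance +1; mR−mL=-36/65 → turn -1·90°
n=1: pose=(5,8,S); sL=40/39, sR=8/3; mL=40/39, mR=4/13; mL+mR=4/3 → advance +1; mR−mL=-28/39 → turn -1·90°
n=2: pose=(5,7,W); sL=60/17, sR=12/13; mL=60/17, mR=-678/221; mL+mR=6/13 → advance +1; mR−mL=-1458/221 → turn -1·90°
n=3: pose=(4,7,N); sL=24/25, sR=24/37; mL=24/25, mR=-588/925; mL+mR=12/37 → advance +1; mR−mL=-1476/925 → turn -1·90°

0 15/26 6/5 15/26 3/130 4 8 E
1 40/39 8/3 40/39 4/13 5 8 S
2 60/17 12/13 60/17 -678/221 5 7 W
3 24/25 24/37 24/25 -588/925 4 7 N
final 4 8 E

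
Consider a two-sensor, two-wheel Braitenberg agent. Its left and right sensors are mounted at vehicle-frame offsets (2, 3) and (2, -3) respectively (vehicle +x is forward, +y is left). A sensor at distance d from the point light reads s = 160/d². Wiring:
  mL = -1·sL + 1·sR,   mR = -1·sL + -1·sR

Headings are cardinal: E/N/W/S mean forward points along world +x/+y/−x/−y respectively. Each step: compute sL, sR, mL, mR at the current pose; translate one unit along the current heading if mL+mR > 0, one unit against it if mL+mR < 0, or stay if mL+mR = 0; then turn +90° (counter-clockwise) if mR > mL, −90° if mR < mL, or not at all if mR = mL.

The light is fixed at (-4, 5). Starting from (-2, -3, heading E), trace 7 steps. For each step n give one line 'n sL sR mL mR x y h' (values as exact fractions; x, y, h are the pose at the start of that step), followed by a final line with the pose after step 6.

0 160/41 160/137 -15360/5617 -28480/5617 -2 -3 E
1 40/29 20/13 60/377 -1100/377 -3 -3 S
2 160/101 160/17 13440/1717 -18880/1717 -3 -2 W
3 80/13 16/5 -192/65 -608/65 -2 -2 N
4 160/41 160/137 -15360/5617 -28480/5617 -2 -3 E
5 40/29 20/13 60/377 -1100/377 -3 -3 S
6 160/101 160/17 13440/1717 -18880/1717 -3 -2 W
final -2 -2 N

n=0: pose=(-2,-3,E); sL=160/41, sR=160/137; mL=-15360/5617, mR=-28480/5617; mL+mR=-320/41 → advance -1; mR−mL=-320/137 → turn -1·90°
n=1: pose=(-3,-3,S); sL=40/29, sR=20/13; mL=60/377, mR=-1100/377; mL+mR=-80/29 → advance -1; mR−mL=-40/13 → turn -1·90°
n=2: pose=(-3,-2,W); sL=160/101, sR=160/17; mL=13440/1717, mR=-18880/1717; mL+mR=-320/101 → advance -1; mR−mL=-320/17 → turn -1·90°
n=3: pose=(-2,-2,N); sL=80/13, sR=16/5; mL=-192/65, mR=-608/65; mL+mR=-160/13 → advance -1; mR−mL=-32/5 → turn -1·90°
n=4: pose=(-2,-3,E); sL=160/41, sR=160/137; mL=-15360/5617, mR=-28480/5617; mL+mR=-320/41 → advance -1; mR−mL=-320/137 → turn -1·90°
n=5: pose=(-3,-3,S); sL=40/29, sR=20/13; mL=60/377, mR=-1100/377; mL+mR=-80/29 → advance -1; mR−mL=-40/13 → turn -1·90°
n=6: pose=(-3,-2,W); sL=160/101, sR=160/17; mL=13440/1717, mR=-18880/1717; mL+mR=-320/101 → advance -1; mR−mL=-320/17 → turn -1·90°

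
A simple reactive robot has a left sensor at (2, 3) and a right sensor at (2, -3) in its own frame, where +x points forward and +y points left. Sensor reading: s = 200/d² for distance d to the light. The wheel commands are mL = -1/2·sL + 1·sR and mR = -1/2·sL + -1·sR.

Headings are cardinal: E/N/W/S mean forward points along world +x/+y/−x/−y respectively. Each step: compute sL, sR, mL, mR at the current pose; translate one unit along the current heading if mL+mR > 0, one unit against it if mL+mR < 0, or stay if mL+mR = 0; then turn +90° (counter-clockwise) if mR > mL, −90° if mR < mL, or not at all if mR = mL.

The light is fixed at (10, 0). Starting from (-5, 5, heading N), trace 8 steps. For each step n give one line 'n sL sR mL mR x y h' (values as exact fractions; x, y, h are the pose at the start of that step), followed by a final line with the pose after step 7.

0 200/373 200/193 55300/71989 -93900/71989 -5 5 N
1 100/109 20/17 1330/1853 -3030/1853 -5 4 E
2 200/173 40/73 -380/12629 -14220/12629 -6 4 S
3 25/41 50/97 1675/7954 -6525/7954 -6 5 W
4 200/373 200/193 55300/71989 -93900/71989 -5 5 N
5 100/109 20/17 1330/1853 -3030/1853 -5 4 E
6 200/173 40/73 -380/12629 -14220/12629 -6 4 S
7 25/41 50/97 1675/7954 -6525/7954 -6 5 W
final -5 5 N

n=0: pose=(-5,5,N); sL=200/373, sR=200/193; mL=55300/71989, mR=-93900/71989; mL+mR=-200/373 → advance -1; mR−mL=-400/193 → turn -1·90°
n=1: pose=(-5,4,E); sL=100/109, sR=20/17; mL=1330/1853, mR=-3030/1853; mL+mR=-100/109 → advance -1; mR−mL=-40/17 → turn -1·90°
n=2: pose=(-6,4,S); sL=200/173, sR=40/73; mL=-380/12629, mR=-14220/12629; mL+mR=-200/173 → advance -1; mR−mL=-80/73 → turn -1·90°
n=3: pose=(-6,5,W); sL=25/41, sR=50/97; mL=1675/7954, mR=-6525/7954; mL+mR=-25/41 → advance -1; mR−mL=-100/97 → turn -1·90°
n=4: pose=(-5,5,N); sL=200/373, sR=200/193; mL=55300/71989, mR=-93900/71989; mL+mR=-200/373 → advance -1; mR−mL=-400/193 → turn -1·90°
n=5: pose=(-5,4,E); sL=100/109, sR=20/17; mL=1330/1853, mR=-3030/1853; mL+mR=-100/109 → advance -1; mR−mL=-40/17 → turn -1·90°
n=6: pose=(-6,4,S); sL=200/173, sR=40/73; mL=-380/12629, mR=-14220/12629; mL+mR=-200/173 → advance -1; mR−mL=-80/73 → turn -1·90°
n=7: pose=(-6,5,W); sL=25/41, sR=50/97; mL=1675/7954, mR=-6525/7954; mL+mR=-25/41 → advance -1; mR−mL=-100/97 → turn -1·90°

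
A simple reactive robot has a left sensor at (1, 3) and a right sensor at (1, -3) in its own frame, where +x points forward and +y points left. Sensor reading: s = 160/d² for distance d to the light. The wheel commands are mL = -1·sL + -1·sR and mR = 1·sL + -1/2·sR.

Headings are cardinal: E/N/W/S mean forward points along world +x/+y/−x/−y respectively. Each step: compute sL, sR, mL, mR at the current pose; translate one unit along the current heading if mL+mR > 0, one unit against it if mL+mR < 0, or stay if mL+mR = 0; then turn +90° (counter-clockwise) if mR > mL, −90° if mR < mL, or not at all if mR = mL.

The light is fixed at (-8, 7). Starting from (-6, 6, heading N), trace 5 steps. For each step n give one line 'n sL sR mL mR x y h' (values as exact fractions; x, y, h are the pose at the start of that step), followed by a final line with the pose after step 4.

n=0: pose=(-6,6,N); sL=160, sR=32/5; mL=-832/5, mR=784/5; mL+mR=-48/5 → advance -1; mR−mL=1616/5 → turn +1·90°
n=1: pose=(-6,5,W); sL=80/13, sR=80; mL=-1120/13, mR=-440/13; mL+mR=-120 → advance -1; mR−mL=680/13 → turn +1·90°
n=2: pose=(-5,5,S); sL=32/9, sR=160/9; mL=-64/3, mR=-16/3; mL+mR=-80/3 → advance -1; mR−mL=16 → turn +1·90°
n=3: pose=(-5,6,E); sL=8, sR=5; mL=-13, mR=11/2; mL+mR=-15/2 → advance -1; mR−mL=37/2 → turn +1·90°
n=4: pose=(-6,6,N); sL=160, sR=32/5; mL=-832/5, mR=784/5; mL+mR=-48/5 → advance -1; mR−mL=1616/5 → turn +1·90°

0 160 32/5 -832/5 784/5 -6 6 N
1 80/13 80 -1120/13 -440/13 -6 5 W
2 32/9 160/9 -64/3 -16/3 -5 5 S
3 8 5 -13 11/2 -5 6 E
4 160 32/5 -832/5 784/5 -6 6 N
final -6 5 W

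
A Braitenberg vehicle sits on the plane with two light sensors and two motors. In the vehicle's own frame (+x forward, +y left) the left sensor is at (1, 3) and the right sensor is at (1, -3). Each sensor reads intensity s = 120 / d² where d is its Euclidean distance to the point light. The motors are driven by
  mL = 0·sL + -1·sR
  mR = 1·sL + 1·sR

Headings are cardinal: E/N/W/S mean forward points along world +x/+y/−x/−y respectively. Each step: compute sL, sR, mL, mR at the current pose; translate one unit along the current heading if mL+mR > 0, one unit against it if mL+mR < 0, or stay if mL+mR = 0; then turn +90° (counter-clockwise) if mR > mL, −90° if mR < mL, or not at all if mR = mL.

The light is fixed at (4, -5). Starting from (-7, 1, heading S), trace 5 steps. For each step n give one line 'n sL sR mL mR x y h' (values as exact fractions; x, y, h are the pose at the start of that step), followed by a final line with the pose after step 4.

0 120/89 120/221 -120/221 37200/19669 -7 1 S
1 30/41 15/13 -15/13 1005/533 -7 0 E
2 24/41 24/17 -24/17 1392/697 -6 0 N
3 12/13 60/101 -60/101 1992/1313 -6 1 W
4 120/89 120/221 -120/221 37200/19669 -7 1 S
final -7 0 E

n=0: pose=(-7,1,S); sL=120/89, sR=120/221; mL=-120/221, mR=37200/19669; mL+mR=120/89 → advance +1; mR−mL=47880/19669 → turn +1·90°
n=1: pose=(-7,0,E); sL=30/41, sR=15/13; mL=-15/13, mR=1005/533; mL+mR=30/41 → advance +1; mR−mL=1620/533 → turn +1·90°
n=2: pose=(-6,0,N); sL=24/41, sR=24/17; mL=-24/17, mR=1392/697; mL+mR=24/41 → advance +1; mR−mL=2376/697 → turn +1·90°
n=3: pose=(-6,1,W); sL=12/13, sR=60/101; mL=-60/101, mR=1992/1313; mL+mR=12/13 → advance +1; mR−mL=2772/1313 → turn +1·90°
n=4: pose=(-7,1,S); sL=120/89, sR=120/221; mL=-120/221, mR=37200/19669; mL+mR=120/89 → advance +1; mR−mL=47880/19669 → turn +1·90°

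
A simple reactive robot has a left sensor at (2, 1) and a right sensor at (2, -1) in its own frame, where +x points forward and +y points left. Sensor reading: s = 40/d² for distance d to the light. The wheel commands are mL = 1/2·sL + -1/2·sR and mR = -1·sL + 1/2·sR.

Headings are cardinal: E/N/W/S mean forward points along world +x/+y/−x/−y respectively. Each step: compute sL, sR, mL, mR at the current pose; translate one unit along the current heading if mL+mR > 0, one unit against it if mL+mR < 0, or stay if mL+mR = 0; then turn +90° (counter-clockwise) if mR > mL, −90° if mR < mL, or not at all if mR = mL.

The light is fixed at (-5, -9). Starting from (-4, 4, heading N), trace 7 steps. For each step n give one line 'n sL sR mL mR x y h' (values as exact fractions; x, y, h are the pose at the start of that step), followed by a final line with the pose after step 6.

n=0: pose=(-4,4,N); sL=8/45, sR=40/229; mL=16/10305, mR=-932/10305; mL+mR=-4/45 → advance -1; mR−mL=-316/3435 → turn -1·90°
n=1: pose=(-4,3,E); sL=20/89, sR=4/13; mL=-48/1157, mR=-82/1157; mL+mR=-10/89 → advance -1; mR−mL=-34/1157 → turn -1·90°
n=2: pose=(-5,3,S); sL=40/101, sR=40/101; mL=0, mR=-20/101; mL+mR=-20/101 → advance -1; mR−mL=-20/101 → turn -1·90°
n=3: pose=(-5,4,W); sL=10/37, sR=1/5; mL=13/370, mR=-63/370; mL+mR=-5/37 → advance -1; mR−mL=-38/185 → turn -1·90°
n=4: pose=(-4,4,N); sL=8/45, sR=40/229; mL=16/10305, mR=-932/10305; mL+mR=-4/45 → advance -1; mR−mL=-316/3435 → turn -1·90°
n=5: pose=(-4,3,E); sL=20/89, sR=4/13; mL=-48/1157, mR=-82/1157; mL+mR=-10/89 → advance -1; mR−mL=-34/1157 → turn -1·90°
n=6: pose=(-5,3,S); sL=40/101, sR=40/101; mL=0, mR=-20/101; mL+mR=-20/101 → advance -1; mR−mL=-20/101 → turn -1·90°

0 8/45 40/229 16/10305 -932/10305 -4 4 N
1 20/89 4/13 -48/1157 -82/1157 -4 3 E
2 40/101 40/101 0 -20/101 -5 3 S
3 10/37 1/5 13/370 -63/370 -5 4 W
4 8/45 40/229 16/10305 -932/10305 -4 4 N
5 20/89 4/13 -48/1157 -82/1157 -4 3 E
6 40/101 40/101 0 -20/101 -5 3 S
final -5 4 W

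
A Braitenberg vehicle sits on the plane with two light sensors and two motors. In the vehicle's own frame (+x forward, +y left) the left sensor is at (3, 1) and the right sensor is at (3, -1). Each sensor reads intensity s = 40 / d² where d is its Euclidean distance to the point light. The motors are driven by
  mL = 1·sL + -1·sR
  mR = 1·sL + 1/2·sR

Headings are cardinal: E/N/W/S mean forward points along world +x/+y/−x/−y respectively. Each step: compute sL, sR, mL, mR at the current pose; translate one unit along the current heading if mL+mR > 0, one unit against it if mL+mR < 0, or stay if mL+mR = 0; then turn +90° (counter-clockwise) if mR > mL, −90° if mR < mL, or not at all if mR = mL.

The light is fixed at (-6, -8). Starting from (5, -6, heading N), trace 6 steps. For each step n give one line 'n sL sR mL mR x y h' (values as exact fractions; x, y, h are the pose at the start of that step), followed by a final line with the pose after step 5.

0 8/25 40/169 352/4225 1852/4225 5 -6 N
1 10/17 1/2 3/34 57/68 5 -5 W
2 40/121 40/81 -1600/9801 5660/9801 4 -5 S
3 20/89 4/17 -16/1513 518/1513 4 -6 E
4 8/25 40/169 352/4225 1852/4225 5 -6 N
5 10/17 1/2 3/34 57/68 5 -5 W
final 4 -5 S

n=0: pose=(5,-6,N); sL=8/25, sR=40/169; mL=352/4225, mR=1852/4225; mL+mR=2204/4225 → advance +1; mR−mL=60/169 → turn +1·90°
n=1: pose=(5,-5,W); sL=10/17, sR=1/2; mL=3/34, mR=57/68; mL+mR=63/68 → advance +1; mR−mL=3/4 → turn +1·90°
n=2: pose=(4,-5,S); sL=40/121, sR=40/81; mL=-1600/9801, mR=5660/9801; mL+mR=4060/9801 → advance +1; mR−mL=20/27 → turn +1·90°
n=3: pose=(4,-6,E); sL=20/89, sR=4/17; mL=-16/1513, mR=518/1513; mL+mR=502/1513 → advance +1; mR−mL=6/17 → turn +1·90°
n=4: pose=(5,-6,N); sL=8/25, sR=40/169; mL=352/4225, mR=1852/4225; mL+mR=2204/4225 → advance +1; mR−mL=60/169 → turn +1·90°
n=5: pose=(5,-5,W); sL=10/17, sR=1/2; mL=3/34, mR=57/68; mL+mR=63/68 → advance +1; mR−mL=3/4 → turn +1·90°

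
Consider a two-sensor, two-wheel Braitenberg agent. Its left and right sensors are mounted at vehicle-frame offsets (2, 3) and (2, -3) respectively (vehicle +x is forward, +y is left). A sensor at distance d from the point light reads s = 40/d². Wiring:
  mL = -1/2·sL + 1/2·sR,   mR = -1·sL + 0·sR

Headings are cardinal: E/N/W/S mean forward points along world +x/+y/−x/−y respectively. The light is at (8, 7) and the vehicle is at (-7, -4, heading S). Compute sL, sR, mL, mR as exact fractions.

40/313 40/493 -3600/154309 -40/313

left sensor world pos  = (-4, -6); dL² = 313
right sensor world pos = (-10, -6); dR² = 493
sL = 40/313 = 40/313
sR = 40/493 = 40/493
mL = -1/2·sL + 1/2·sR = -3600/154309
mR = -1·sL + 0·sR = -40/313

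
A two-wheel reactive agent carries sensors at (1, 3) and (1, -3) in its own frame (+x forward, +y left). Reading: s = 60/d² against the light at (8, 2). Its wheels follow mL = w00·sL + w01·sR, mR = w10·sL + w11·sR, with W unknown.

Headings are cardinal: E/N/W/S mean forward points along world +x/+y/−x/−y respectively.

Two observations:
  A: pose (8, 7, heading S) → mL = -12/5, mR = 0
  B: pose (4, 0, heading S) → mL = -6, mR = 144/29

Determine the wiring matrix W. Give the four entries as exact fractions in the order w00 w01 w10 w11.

-1 0 1 -1

obs A: pose=(8,7,S) → sL=12/5, sR=12/5, mL=-12/5, mR=0
obs B: pose=(4,0,S) → sL=6, sR=30/29, mL=-6, mR=144/29
sensor matrix S = [[12/5, 12/5], [6, 30/29]]; det S = -1728/145
solve [mL_A; mL_B] = S·[w00; w01] and [mR_A; mR_B] = S·[w10; w11]:
  w00 = -1, w01 = 0, w10 = 1, w11 = -1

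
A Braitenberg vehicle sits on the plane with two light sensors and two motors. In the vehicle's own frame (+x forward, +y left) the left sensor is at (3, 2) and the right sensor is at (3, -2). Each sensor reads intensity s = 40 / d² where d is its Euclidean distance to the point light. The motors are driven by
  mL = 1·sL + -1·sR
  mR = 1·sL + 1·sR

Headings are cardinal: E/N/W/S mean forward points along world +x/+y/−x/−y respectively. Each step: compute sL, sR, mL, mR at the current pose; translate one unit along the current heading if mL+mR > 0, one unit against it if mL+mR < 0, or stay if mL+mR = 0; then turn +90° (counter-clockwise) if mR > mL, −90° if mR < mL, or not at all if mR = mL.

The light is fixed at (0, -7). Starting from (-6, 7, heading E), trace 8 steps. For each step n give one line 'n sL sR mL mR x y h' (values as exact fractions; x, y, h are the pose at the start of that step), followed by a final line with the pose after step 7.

n=0: pose=(-6,7,E); sL=8/53, sR=40/153; mL=-896/8109, mR=3344/8109; mL+mR=16/53 → advance +1; mR−mL=80/153 → turn +1·90°
n=1: pose=(-5,7,N); sL=20/169, sR=20/149; mL=-400/25181, mR=6360/25181; mL+mR=40/169 → advance +1; mR−mL=40/149 → turn +1·90°
n=2: pose=(-5,8,W); sL=40/233, sR=40/353; mL=4800/82249, mR=23440/82249; mL+mR=80/233 → advance +1; mR−mL=80/353 → turn +1·90°
n=3: pose=(-6,8,S); sL=1/4, sR=5/26; mL=3/52, mR=23/52; mL+mR=1/2 → advance +1; mR−mL=5/13 → turn +1·90°
n=4: pose=(-6,7,E); sL=8/53, sR=40/153; mL=-896/8109, mR=3344/8109; mL+mR=16/53 → advance +1; mR−mL=80/153 → turn +1·90°
n=5: pose=(-5,7,N); sL=20/169, sR=20/149; mL=-400/25181, mR=6360/25181; mL+mR=40/169 → advance +1; mR−mL=40/149 → turn +1·90°
n=6: pose=(-5,8,W); sL=40/233, sR=40/353; mL=4800/82249, mR=23440/82249; mL+mR=80/233 → advance +1; mR−mL=80/353 → turn +1·90°
n=7: pose=(-6,8,S); sL=1/4, sR=5/26; mL=3/52, mR=23/52; mL+mR=1/2 → advance +1; mR−mL=5/13 → turn +1·90°

0 8/53 40/153 -896/8109 3344/8109 -6 7 E
1 20/169 20/149 -400/25181 6360/25181 -5 7 N
2 40/233 40/353 4800/82249 23440/82249 -5 8 W
3 1/4 5/26 3/52 23/52 -6 8 S
4 8/53 40/153 -896/8109 3344/8109 -6 7 E
5 20/169 20/149 -400/25181 6360/25181 -5 7 N
6 40/233 40/353 4800/82249 23440/82249 -5 8 W
7 1/4 5/26 3/52 23/52 -6 8 S
final -6 7 E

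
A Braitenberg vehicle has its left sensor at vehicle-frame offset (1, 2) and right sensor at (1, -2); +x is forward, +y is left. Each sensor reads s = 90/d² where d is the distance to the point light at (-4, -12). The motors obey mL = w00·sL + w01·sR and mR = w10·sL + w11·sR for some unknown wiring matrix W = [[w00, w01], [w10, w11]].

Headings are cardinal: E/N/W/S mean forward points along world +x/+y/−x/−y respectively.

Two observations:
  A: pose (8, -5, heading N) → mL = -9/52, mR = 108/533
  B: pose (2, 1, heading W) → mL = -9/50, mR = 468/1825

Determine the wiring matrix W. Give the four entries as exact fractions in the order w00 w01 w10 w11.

obs A: pose=(8,-5,N) → sL=45/82, sR=9/26, mL=-9/52, mR=108/533
obs B: pose=(2,1,W) → sL=45/73, sR=9/25, mL=-9/50, mR=468/1825
sensor matrix S = [[45/82, 9/26], [45/73, 9/25]]; det S = -3078/194545
solve [mL_A; mL_B] = S·[w00; w01] and [mR_A; mR_B] = S·[w10; w11]:
  w00 = 0, w01 = -1/2, w10 = 1, w11 = -1

0 -1/2 1 -1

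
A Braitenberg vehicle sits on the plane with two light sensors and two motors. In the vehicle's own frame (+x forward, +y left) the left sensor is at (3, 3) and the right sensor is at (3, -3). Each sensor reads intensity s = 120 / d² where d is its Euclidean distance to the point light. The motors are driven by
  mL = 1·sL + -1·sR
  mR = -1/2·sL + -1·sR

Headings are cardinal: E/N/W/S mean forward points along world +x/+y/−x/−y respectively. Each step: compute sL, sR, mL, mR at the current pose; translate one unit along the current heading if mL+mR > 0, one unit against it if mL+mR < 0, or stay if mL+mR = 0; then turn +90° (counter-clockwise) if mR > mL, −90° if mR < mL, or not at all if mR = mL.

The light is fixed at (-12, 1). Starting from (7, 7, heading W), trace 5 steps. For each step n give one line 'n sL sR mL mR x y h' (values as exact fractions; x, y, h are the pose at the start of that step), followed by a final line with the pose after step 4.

0 24/53 120/337 1728/17861 -10404/17861 7 7 W
1 12/37 12/61 288/2257 -810/2257 8 7 N
2 120/593 120/533 -7200/316069 -103140/316069 8 6 E
3 15/61 6/13 -171/793 -927/1586 7 6 S
4 24/53 120/337 1728/17861 -10404/17861 7 7 W
final 8 7 N

n=0: pose=(7,7,W); sL=24/53, sR=120/337; mL=1728/17861, mR=-10404/17861; mL+mR=-8676/17861 → advance -1; mR−mL=-36/53 → turn -1·90°
n=1: pose=(8,7,N); sL=12/37, sR=12/61; mL=288/2257, mR=-810/2257; mL+mR=-522/2257 → advance -1; mR−mL=-18/37 → turn -1·90°
n=2: pose=(8,6,E); sL=120/593, sR=120/533; mL=-7200/316069, mR=-103140/316069; mL+mR=-110340/316069 → advance -1; mR−mL=-180/593 → turn -1·90°
n=3: pose=(7,6,S); sL=15/61, sR=6/13; mL=-171/793, mR=-927/1586; mL+mR=-1269/1586 → advance -1; mR−mL=-45/122 → turn -1·90°
n=4: pose=(7,7,W); sL=24/53, sR=120/337; mL=1728/17861, mR=-10404/17861; mL+mR=-8676/17861 → advance -1; mR−mL=-36/53 → turn -1·90°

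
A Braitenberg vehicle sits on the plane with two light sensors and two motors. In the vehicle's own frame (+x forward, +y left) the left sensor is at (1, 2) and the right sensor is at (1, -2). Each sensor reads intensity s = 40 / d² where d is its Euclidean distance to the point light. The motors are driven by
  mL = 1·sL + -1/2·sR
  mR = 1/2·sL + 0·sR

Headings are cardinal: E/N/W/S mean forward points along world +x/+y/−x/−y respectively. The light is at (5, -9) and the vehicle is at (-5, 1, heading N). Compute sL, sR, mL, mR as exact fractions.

left sensor world pos  = (-7, 2); dL² = 265
right sensor world pos = (-3, 2); dR² = 185
sL = 40/265 = 8/53
sR = 40/185 = 8/37
mL = 1·sL + -1/2·sR = 84/1961
mR = 1/2·sL + 0·sR = 4/53

8/53 8/37 84/1961 4/53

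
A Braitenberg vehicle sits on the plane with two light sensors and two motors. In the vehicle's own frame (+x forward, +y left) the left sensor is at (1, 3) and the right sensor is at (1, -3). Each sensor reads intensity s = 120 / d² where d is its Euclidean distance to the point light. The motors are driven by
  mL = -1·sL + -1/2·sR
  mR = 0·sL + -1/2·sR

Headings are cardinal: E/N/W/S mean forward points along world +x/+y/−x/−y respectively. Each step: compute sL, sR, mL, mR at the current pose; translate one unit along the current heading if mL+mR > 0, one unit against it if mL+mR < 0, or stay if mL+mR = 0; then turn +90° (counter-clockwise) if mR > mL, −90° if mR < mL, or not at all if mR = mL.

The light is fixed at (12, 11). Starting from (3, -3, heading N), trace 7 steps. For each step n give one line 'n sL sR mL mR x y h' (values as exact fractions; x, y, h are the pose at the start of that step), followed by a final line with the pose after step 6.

0 120/313 24/41 -8676/12833 -12/41 3 -3 N
1 15/53 30/61 -1710/3233 -15/61 3 -4 W
2 120/281 120/377 -62100/105937 -60/377 4 -4 S
3 12/17 60/169 -2538/2873 -30/169 4 -3 E
4 120/313 24/41 -8676/12833 -12/41 3 -3 N
5 15/53 30/61 -1710/3233 -15/61 3 -4 W
6 120/281 120/377 -62100/105937 -60/377 4 -4 S
final 4 -3 E

n=0: pose=(3,-3,N); sL=120/313, sR=24/41; mL=-8676/12833, mR=-12/41; mL+mR=-12432/12833 → advance -1; mR−mL=120/313 → turn +1·90°
n=1: pose=(3,-4,W); sL=15/53, sR=30/61; mL=-1710/3233, mR=-15/61; mL+mR=-2505/3233 → advance -1; mR−mL=15/53 → turn +1·90°
n=2: pose=(4,-4,S); sL=120/281, sR=120/377; mL=-62100/105937, mR=-60/377; mL+mR=-78960/105937 → advance -1; mR−mL=120/281 → turn +1·90°
n=3: pose=(4,-3,E); sL=12/17, sR=60/169; mL=-2538/2873, mR=-30/169; mL+mR=-3048/2873 → advance -1; mR−mL=12/17 → turn +1·90°
n=4: pose=(3,-3,N); sL=120/313, sR=24/41; mL=-8676/12833, mR=-12/41; mL+mR=-12432/12833 → advance -1; mR−mL=120/313 → turn +1·90°
n=5: pose=(3,-4,W); sL=15/53, sR=30/61; mL=-1710/3233, mR=-15/61; mL+mR=-2505/3233 → advance -1; mR−mL=15/53 → turn +1·90°
n=6: pose=(4,-4,S); sL=120/281, sR=120/377; mL=-62100/105937, mR=-60/377; mL+mR=-78960/105937 → advance -1; mR−mL=120/281 → turn +1·90°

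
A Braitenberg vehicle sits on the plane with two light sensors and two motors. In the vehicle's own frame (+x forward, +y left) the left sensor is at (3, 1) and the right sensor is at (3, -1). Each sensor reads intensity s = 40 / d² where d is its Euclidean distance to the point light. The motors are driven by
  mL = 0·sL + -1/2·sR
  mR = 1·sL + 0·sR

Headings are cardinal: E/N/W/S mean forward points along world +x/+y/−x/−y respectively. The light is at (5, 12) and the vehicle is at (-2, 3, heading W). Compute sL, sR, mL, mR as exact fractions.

left sensor world pos  = (-5, 2); dL² = 200
right sensor world pos = (-5, 4); dR² = 164
sL = 40/200 = 1/5
sR = 40/164 = 10/41
mL = 0·sL + -1/2·sR = -5/41
mR = 1·sL + 0·sR = 1/5

1/5 10/41 -5/41 1/5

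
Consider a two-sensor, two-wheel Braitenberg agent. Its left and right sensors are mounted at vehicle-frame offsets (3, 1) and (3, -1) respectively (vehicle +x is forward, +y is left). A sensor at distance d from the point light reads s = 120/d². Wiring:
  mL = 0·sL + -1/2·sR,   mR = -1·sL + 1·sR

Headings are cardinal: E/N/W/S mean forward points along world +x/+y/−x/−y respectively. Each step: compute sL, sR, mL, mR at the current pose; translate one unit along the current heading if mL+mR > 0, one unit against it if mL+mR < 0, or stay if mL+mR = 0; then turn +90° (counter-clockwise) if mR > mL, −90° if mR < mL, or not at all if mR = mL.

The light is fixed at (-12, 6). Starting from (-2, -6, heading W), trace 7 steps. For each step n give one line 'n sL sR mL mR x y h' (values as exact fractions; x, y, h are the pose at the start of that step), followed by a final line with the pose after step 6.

0 60/109 12/17 -6/17 288/1853 -2 -6 W
1 40/123 24/65 -12/65 352/7995 -1 -6 S
2 15/37 6/17 -3/17 -33/629 -1 -5 E
3 24/29 24/37 -12/37 -192/1073 -2 -5 N
4 60/109 12/17 -6/17 288/1853 -2 -6 W
5 40/123 24/65 -12/65 352/7995 -1 -6 S
6 15/37 6/17 -3/17 -33/629 -1 -5 E
final -2 -5 N

n=0: pose=(-2,-6,W); sL=60/109, sR=12/17; mL=-6/17, mR=288/1853; mL+mR=-366/1853 → advance -1; mR−mL=942/1853 → turn +1·90°
n=1: pose=(-1,-6,S); sL=40/123, sR=24/65; mL=-12/65, mR=352/7995; mL+mR=-1124/7995 → advance -1; mR−mL=1828/7995 → turn +1·90°
n=2: pose=(-1,-5,E); sL=15/37, sR=6/17; mL=-3/17, mR=-33/629; mL+mR=-144/629 → advance -1; mR−mL=78/629 → turn +1·90°
n=3: pose=(-2,-5,N); sL=24/29, sR=24/37; mL=-12/37, mR=-192/1073; mL+mR=-540/1073 → advance -1; mR−mL=156/1073 → turn +1·90°
n=4: pose=(-2,-6,W); sL=60/109, sR=12/17; mL=-6/17, mR=288/1853; mL+mR=-366/1853 → advance -1; mR−mL=942/1853 → turn +1·90°
n=5: pose=(-1,-6,S); sL=40/123, sR=24/65; mL=-12/65, mR=352/7995; mL+mR=-1124/7995 → advance -1; mR−mL=1828/7995 → turn +1·90°
n=6: pose=(-1,-5,E); sL=15/37, sR=6/17; mL=-3/17, mR=-33/629; mL+mR=-144/629 → advance -1; mR−mL=78/629 → turn +1·90°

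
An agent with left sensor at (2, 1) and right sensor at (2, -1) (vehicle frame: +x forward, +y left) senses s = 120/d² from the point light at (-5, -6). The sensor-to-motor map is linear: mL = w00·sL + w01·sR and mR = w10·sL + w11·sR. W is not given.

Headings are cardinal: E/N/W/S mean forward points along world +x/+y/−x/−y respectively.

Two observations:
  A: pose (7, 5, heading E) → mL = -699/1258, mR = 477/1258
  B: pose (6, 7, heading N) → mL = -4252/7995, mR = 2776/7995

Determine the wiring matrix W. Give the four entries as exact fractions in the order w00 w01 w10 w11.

obs A: pose=(7,5,E) → sL=6/17, sR=15/37, mL=-699/1258, mR=477/1258
obs B: pose=(6,7,N) → sL=24/65, sR=40/123, mL=-4252/7995, mR=2776/7995
sensor matrix S = [[6/17, 15/37], [24/65, 40/123]]; det S = -11704/335257
solve [mL_A; mL_B] = S·[w00; w01] and [mR_A; mR_B] = S·[w10; w11]:
  w00 = -1, w01 = -1/2, w10 = 1/2, w11 = 1/2

-1 -1/2 1/2 1/2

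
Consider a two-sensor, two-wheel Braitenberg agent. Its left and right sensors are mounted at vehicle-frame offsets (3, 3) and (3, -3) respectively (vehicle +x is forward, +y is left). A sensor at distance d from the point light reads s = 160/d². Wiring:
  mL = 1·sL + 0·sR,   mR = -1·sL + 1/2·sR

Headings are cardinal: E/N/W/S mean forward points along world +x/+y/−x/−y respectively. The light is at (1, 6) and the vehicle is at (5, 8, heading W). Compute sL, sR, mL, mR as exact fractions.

80 80/13 80 -1000/13

left sensor world pos  = (2, 5); dL² = 2
right sensor world pos = (2, 11); dR² = 26
sL = 160/2 = 80
sR = 160/26 = 80/13
mL = 1·sL + 0·sR = 80
mR = -1·sL + 1/2·sR = -1000/13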